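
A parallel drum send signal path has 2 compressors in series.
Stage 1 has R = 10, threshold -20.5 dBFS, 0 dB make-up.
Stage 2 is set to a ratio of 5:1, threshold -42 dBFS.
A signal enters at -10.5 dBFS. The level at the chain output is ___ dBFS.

-37.5 dBFS

Stage 1: 10 dB above -20.5 dBFS, reduced 10:1 to 1 dB above → -19.5 dBFS.
Stage 2: overshoot 22.5 dB → 22.5/5 = 4.5 dB → -37.5 dBFS.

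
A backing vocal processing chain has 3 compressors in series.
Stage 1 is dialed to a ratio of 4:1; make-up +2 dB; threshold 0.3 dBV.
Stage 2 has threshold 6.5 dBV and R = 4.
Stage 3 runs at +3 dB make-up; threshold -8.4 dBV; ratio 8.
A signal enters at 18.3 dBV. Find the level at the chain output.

Stage 1: 18 dB above 0.3 dBV, reduced 4:1 to 4.5 dB above → 4.8 dBV; +2 dB make-up → 6.8 dBV.
Stage 2: 6.8 dBV is 0.3 dB over 6.5 dBV; at 4:1 that becomes 0.075 dB over, giving 6.575 dBV.
Stage 3: 6.575 dBV is 14.975 dB over -8.4 dBV; at 8:1 that becomes 1.871875 dB over, giving -6.528125 dBV; +3 dB make-up → -3.528125 dBV.

-3.528125 dBV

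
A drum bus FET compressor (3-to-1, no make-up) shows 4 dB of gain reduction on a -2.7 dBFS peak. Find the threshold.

-8.7 dBFS

Gain reduction = -2.7 − (-6.7) = 4 dB; output overshoot = GR / (R − 1) = 4 / 2 = 2 dB.
Threshold = output − output overshoot = -6.7 − 2 = -8.7 dBFS.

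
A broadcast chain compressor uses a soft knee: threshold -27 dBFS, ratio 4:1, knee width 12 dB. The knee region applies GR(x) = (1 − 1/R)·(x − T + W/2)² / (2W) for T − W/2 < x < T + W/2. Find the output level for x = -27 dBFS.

-28.125 dBFS

x − T + W/2 = -27 − (-27) + 6 = 6.
GR = (1 − 1/4) × 6² / 24 = 0.75 × 36 / 24 = 1.125 dB.
Output = -27 − 1.125 = -28.125 dBFS.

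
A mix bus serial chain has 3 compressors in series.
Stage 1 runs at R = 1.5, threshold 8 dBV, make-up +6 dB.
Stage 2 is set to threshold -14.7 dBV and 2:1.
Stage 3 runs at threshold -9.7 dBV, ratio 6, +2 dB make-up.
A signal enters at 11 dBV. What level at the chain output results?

-5.975 dBV

Stage 1: 3 dB above 8 dBV, reduced 1.5:1 to 2 dB above → 10 dBV; +6 dB make-up → 16 dBV.
Stage 2: 16 dBV is 30.7 dB over -14.7 dBV; at 2:1 that becomes 15.35 dB over, giving 0.65 dBV.
Stage 3: 10.35 dB above -9.7 dBV, reduced 6:1 to 1.725 dB above → -7.975 dBV; +2 dB make-up → -5.975 dBV.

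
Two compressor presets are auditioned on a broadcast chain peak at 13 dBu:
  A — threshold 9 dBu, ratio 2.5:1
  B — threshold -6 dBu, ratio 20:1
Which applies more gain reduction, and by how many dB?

B, by 15.65 dB

A: overshoot 4 dB → output overshoot 1.6 dB → GR 2.4 dB.
B: overshoot 19 dB → output overshoot 0.95 dB → GR 18.05 dB.
B applies 15.65 dB more gain reduction.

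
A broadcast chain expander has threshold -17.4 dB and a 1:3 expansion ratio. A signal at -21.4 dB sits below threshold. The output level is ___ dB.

The input is 4 dB below the -17.4 dB threshold.
A 1:3 expander multiplies undershoot by 3: 4 × 3 = 12 dB below threshold.
Output = -17.4 − 12 = -29.4 dB.

-29.4 dB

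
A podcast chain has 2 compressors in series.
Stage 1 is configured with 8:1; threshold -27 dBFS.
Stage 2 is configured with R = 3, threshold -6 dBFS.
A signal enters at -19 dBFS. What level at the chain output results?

-26 dBFS

Stage 1: 8 dB above -27 dBFS, reduced 8:1 to 1 dB above → -26 dBFS.
Stage 2: -26 dBFS ≤ -6 dBFS, so stage 2 doesn't engage; output -26 dBFS.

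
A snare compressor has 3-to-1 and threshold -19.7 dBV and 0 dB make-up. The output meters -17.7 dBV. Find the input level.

That's 2 dB above the -19.7 dBV threshold.
Before 3:1 compression the overshoot was 2 × 3 = 6 dB, so input = -19.7 + 6 = -13.7 dBV.

-13.7 dBV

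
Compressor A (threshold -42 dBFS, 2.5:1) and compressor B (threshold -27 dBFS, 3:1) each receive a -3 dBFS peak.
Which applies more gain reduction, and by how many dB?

A: GR = 39 − 39/2.5 = 23.4 dB.
B: GR = 24 − 24/3 = 16 dB.
A applies 7.4 dB more gain reduction.

A, by 7.4 dB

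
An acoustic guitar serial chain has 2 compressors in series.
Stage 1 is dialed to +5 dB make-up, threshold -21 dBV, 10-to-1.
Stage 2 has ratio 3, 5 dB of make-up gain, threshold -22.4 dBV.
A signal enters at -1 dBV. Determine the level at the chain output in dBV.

Stage 1: -1 dBV is 20 dB over -21 dBV; at 10:1 that becomes 2 dB over, giving -19 dBV; +5 dB make-up → -14 dBV.
Stage 2: 8.4 dB above -22.4 dBV, reduced 3:1 to 2.8 dB above → -19.6 dBV; +5 dB make-up → -14.6 dBV.

-14.6 dBV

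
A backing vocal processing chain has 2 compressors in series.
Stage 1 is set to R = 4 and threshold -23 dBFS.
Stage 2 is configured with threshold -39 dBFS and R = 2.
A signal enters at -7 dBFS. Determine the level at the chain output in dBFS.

-29 dBFS

Stage 1: overshoot 16 dB → 16/4 = 4 dB → -19 dBFS.
Stage 2: overshoot 20 dB → 20/2 = 10 dB → -29 dBFS.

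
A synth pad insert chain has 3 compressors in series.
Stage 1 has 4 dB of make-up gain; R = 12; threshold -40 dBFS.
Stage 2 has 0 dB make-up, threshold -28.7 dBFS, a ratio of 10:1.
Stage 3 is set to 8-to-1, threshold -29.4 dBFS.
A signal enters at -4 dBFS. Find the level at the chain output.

-33 dBFS

Stage 1: 36 dB above -40 dBFS, reduced 12:1 to 3 dB above → -37 dBFS; +4 dB make-up → -33 dBFS.
Stage 2: below threshold (-33 ≤ -28.7); passes unchanged; output -33 dBFS.
Stage 3: -33 dBFS is at or below the -29.4 dBFS threshold — no compression; output -33 dBFS.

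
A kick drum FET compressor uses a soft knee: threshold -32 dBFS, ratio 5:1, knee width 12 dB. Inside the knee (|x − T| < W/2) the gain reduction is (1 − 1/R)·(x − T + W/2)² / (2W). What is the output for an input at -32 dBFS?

x − T + W/2 = -32 − (-32) + 6 = 6.
GR = (1 − 1/5) × 6² / 24 = 0.8 × 36 / 24 = 1.2 dB.
Output = -32 − 1.2 = -33.2 dBFS.

-33.2 dBFS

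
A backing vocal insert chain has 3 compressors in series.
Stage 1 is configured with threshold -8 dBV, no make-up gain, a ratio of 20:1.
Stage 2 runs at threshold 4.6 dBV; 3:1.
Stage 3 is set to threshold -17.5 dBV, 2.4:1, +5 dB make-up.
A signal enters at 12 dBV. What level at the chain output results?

Stage 1: 12 dBV is 20 dB over -8 dBV; at 20:1 that becomes 1 dB over, giving -7 dBV.
Stage 2: -7 dBV is at or below the 4.6 dBV threshold — no compression; output -7 dBV.
Stage 3: overshoot 10.5 dB → 10.5/2.4 = 4.375 dB → -13.125 dBV; +5 dB make-up → -8.125 dBV.

-8.125 dBV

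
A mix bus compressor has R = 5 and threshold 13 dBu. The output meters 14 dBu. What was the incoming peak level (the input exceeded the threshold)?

The compressed level sits 14 − 13 = 1 dB over threshold.
Undo the ratio: input overshoot = 1 × 5 = 5 dB, giving input = 18 dBu.

18 dBu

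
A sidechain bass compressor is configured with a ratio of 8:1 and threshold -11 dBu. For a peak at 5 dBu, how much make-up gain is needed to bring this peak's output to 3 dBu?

12 dB

Overshoot 16 dB → 16/8 = 2 dB after compression, so the compressed level is -11 + 2 = -9 dBu.
Make-up = target − compressed = 3 − (-9) = 12 dB.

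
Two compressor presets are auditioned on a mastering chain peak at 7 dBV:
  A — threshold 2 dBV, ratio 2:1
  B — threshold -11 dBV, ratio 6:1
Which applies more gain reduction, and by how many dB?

A: 5 dB over, compressed to 2.5 dB over, so 2.5 dB of GR.
B: 18 dB over, compressed to 3 dB over, so 15 dB of GR.
B reduces 12.5 dB more.

B, by 12.5 dB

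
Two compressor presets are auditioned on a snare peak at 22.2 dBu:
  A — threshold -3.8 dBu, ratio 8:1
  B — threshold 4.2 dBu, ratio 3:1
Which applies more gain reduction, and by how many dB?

A, by 10.75 dB

A: GR = 26 − 26/8 = 22.75 dB.
B: GR = 18 − 18/3 = 12 dB.
A applies 10.75 dB more gain reduction.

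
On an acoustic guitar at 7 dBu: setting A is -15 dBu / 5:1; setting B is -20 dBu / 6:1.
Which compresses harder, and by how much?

A: GR = 22 − 22/5 = 17.6 dB.
B: GR = 27 − 27/6 = 22.5 dB.
B reduces 4.9 dB more.

B, by 4.9 dB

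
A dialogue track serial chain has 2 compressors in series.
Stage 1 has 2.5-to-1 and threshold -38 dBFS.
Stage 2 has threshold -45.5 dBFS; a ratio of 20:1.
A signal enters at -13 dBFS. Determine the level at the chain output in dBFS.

-44.625 dBFS

Stage 1: overshoot 25 dB → 25/2.5 = 10 dB → -28 dBFS.
Stage 2: -28 dBFS is 17.5 dB over -45.5 dBFS; at 20:1 that becomes 0.875 dB over, giving -44.625 dBFS.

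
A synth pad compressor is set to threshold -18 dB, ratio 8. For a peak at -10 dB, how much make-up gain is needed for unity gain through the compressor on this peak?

The peak compresses to -18 + 8/8 = -17 dB.
To reach -10 dB requires -10 − (-17) = 7 dB of make-up.

7 dB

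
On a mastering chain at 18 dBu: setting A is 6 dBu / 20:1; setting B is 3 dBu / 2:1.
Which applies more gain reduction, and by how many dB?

A, by 3.9 dB

A: 12 dB over, compressed to 0.6 dB over, so 11.4 dB of GR.
B: 15 dB over, compressed to 7.5 dB over, so 7.5 dB of GR.
A reduces 3.9 dB more.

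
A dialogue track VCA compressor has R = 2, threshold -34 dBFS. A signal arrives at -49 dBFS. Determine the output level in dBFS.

-49 dBFS

-49 dBFS is 15 dB below the -34 dBFS threshold, so no gain reduction is applied.
Output = input = -49 dBFS.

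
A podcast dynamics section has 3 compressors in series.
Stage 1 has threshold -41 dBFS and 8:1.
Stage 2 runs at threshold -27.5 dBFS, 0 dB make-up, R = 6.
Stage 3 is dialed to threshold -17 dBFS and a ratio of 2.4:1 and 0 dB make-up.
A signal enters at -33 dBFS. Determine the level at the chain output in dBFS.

Stage 1: -33 dBFS is 8 dB over -41 dBFS; at 8:1 that becomes 1 dB over, giving -40 dBFS.
Stage 2: -40 dBFS ≤ -27.5 dBFS, so stage 2 doesn't engage; output -40 dBFS.
Stage 3: below threshold (-40 ≤ -17); passes unchanged; output -40 dBFS.

-40 dBFS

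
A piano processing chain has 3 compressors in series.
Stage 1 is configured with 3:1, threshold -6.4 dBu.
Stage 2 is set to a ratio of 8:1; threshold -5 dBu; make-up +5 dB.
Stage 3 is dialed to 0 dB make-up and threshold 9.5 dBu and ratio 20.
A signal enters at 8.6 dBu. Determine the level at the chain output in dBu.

0.45 dBu

Stage 1: 15 dB above -6.4 dBu, reduced 3:1 to 5 dB above → -1.4 dBu.
Stage 2: 3.6 dB above -5 dBu, reduced 8:1 to 0.45 dB above → -4.55 dBu; +5 dB make-up → 0.45 dBu.
Stage 3: below threshold (0.45 ≤ 9.5); passes unchanged; output 0.45 dBu.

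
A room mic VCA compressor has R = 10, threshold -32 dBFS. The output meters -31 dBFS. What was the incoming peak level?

The compressed level sits -31 − (-32) = 1 dB over threshold.
Before 10:1 compression the overshoot was 1 × 10 = 10 dB, so input = -32 + 10 = -22 dBFS.

-22 dBFS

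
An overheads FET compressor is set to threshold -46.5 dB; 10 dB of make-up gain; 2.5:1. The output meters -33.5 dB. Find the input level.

-39 dB

Before make-up, the level was -33.5 − 10 = -43.5 dB.
Post-compression overshoot = -43.5 − (-46.5) = 3 dB.
Input overshoot = R × output overshoot = 7.5 dB → input = -46.5 + 7.5 = -39 dB.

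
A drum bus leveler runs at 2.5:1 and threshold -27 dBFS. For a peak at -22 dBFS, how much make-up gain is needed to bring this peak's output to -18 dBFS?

7 dB

Without make-up, output = threshold + overshoot/2.5 = -27 + 2 = -25 dBFS.
Gap to target: 7 dB.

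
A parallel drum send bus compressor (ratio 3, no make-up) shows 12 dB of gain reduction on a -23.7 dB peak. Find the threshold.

-41.7 dB

Let T be the threshold. Output overshoot = (input overshoot)/R, so -35.7 − T = (-23.7 − T)/3.
3·(-35.7 − T) = -23.7 − T → 2·T = -107.1 − (-23.7) = -83.4.
T = -83.4/2 = -41.7 dB.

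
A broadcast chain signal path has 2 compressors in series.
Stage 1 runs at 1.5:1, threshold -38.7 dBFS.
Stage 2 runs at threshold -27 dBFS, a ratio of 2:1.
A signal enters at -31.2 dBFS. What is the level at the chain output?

-33.7 dBFS

Stage 1: overshoot 7.5 dB → 7.5/1.5 = 5 dB → -33.7 dBFS.
Stage 2: below threshold (-33.7 ≤ -27); passes unchanged; output -33.7 dBFS.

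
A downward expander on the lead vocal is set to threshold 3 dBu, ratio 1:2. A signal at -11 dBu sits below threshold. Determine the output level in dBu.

The input is 14 dB below the 3 dBu threshold.
A 1:2 expander multiplies undershoot by 2: 14 × 2 = 28 dB below threshold.
Output = 3 − 28 = -25 dBu.

-25 dBu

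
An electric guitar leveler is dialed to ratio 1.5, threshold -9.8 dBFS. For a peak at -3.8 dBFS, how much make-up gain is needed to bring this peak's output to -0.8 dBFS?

Without make-up, output = threshold + overshoot/1.5 = -9.8 + 4 = -5.8 dBFS.
Gap to target: 5 dB.

5 dB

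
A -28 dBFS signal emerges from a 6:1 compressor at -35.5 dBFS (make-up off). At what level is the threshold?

-37 dBFS

Input is 9 dB above T (since output overshoot × R = input overshoot: (-35.5 − T)·6 = -28 − T gives T = -37 dBFS).
Check: -37 + (-28 − (-37))/6 = -37 + 1.5 = -35.5 dBFS. ✓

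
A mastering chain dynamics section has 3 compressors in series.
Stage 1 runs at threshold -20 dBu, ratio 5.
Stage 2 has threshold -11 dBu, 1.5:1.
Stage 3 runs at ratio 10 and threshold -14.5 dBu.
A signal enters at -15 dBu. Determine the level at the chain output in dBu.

Stage 1: overshoot 5 dB → 5/5 = 1 dB → -19 dBu.
Stage 2: -19 dBu is at or below the -11 dBu threshold — no compression; output -19 dBu.
Stage 3: -19 dBu is at or below the -14.5 dBu threshold — no compression; output -19 dBu.

-19 dBu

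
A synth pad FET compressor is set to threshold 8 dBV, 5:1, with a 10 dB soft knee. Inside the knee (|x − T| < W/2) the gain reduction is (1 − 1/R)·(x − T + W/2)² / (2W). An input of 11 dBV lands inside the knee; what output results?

x − T + W/2 = 11 − 8 + 5 = 8.
GR = (1 − 1/5) × 8² / 20 = 0.8 × 64 / 20 = 2.56 dB.
Output = 11 − 2.56 = 8.44 dBV.

8.44 dBV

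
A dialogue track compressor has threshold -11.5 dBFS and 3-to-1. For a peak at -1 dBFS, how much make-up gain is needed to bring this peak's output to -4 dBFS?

Without make-up, output = threshold + overshoot/3 = -11.5 + 3.5 = -8 dBFS.
Gap to target: 4 dB.

4 dB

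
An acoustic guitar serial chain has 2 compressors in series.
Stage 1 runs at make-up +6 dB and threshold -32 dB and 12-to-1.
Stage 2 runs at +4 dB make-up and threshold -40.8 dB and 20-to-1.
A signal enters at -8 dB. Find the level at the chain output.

-35.96 dB

Stage 1: -8 dB is 24 dB over -32 dB; at 12:1 that becomes 2 dB over, giving -30 dB; +6 dB make-up → -24 dB.
Stage 2: 16.8 dB above -40.8 dB, reduced 20:1 to 0.84 dB above → -39.96 dB; +4 dB make-up → -35.96 dB.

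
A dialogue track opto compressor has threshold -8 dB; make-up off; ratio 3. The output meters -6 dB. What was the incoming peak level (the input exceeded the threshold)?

Post-compression overshoot = -6 − (-8) = 2 dB.
Input overshoot = R × output overshoot = 6 dB → input = -8 + 6 = -2 dB.

-2 dB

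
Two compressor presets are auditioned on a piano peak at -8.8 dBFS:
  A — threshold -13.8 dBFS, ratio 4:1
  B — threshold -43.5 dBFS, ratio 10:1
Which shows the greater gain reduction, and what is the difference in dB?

B, by 27.48 dB

A: overshoot 5 dB → output overshoot 1.25 dB → GR 3.75 dB.
B: overshoot 34.7 dB → output overshoot 3.47 dB → GR 31.23 dB.
B applies 27.48 dB more gain reduction.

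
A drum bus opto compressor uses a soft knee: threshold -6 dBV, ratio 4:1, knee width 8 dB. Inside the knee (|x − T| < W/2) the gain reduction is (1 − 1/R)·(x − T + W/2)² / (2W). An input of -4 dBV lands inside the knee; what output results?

x − T + W/2 = -4 − (-6) + 4 = 6.
GR = (1 − 1/4) × 6² / 16 = 0.75 × 36 / 16 = 1.6875 dB.
Output = -4 − 1.6875 = -5.6875 dBV.

-5.6875 dBV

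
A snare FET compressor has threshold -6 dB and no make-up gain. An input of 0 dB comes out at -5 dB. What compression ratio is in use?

6:1

Input overshoot = 0 − (-6) = 6 dB; output overshoot = -5 − (-6) = 1 dB.
Ratio = 6 / 1 = 6.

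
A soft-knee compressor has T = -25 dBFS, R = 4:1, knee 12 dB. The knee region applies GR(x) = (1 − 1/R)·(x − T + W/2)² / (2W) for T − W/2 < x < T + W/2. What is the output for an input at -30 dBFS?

-30.03125 dBFS

x − T + W/2 = -30 − (-25) + 6 = 1.
GR = (1 − 1/4) × 1² / 24 = 0.75 × 1 / 24 = 0.03125 dB.
Output = -30 − 0.03125 = -30.03125 dBFS.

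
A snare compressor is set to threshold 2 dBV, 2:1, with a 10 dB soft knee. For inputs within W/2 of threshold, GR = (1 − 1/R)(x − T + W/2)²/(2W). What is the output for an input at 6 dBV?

3.975 dBV

x − T + W/2 = 6 − 2 + 5 = 9.
GR = (1 − 1/2) × 9² / 20 = 0.5 × 81 / 20 = 2.025 dB.
Output = 6 − 2.025 = 3.975 dBV.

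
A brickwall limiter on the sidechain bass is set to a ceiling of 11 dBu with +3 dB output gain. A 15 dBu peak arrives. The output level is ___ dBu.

14 dBu

A brickwall limiter is an ∞:1 compressor: any input above the ceiling is clamped to 11 dBu.
Output gain then adds 3 dB: 11 + 3 = 14 dBu.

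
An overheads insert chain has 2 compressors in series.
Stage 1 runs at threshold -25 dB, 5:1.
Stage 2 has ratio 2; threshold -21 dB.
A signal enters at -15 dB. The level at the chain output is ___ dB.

Stage 1: overshoot 10 dB → 10/5 = 2 dB → -23 dB.
Stage 2: below threshold (-23 ≤ -21); passes unchanged; output -23 dB.

-23 dB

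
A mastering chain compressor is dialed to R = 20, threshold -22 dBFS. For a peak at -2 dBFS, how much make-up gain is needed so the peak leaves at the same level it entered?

19 dB

Overshoot 20 dB → 20/20 = 1 dB after compression, so the compressed level is -22 + 1 = -21 dBFS.
Make-up = target − compressed = -2 − (-21) = 19 dB.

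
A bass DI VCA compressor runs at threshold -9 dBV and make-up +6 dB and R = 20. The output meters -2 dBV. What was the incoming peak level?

Stripping the +6 dB make-up gives -8 dBV at the gain stage.
Post-compression overshoot = -8 − (-9) = 1 dB.
Input overshoot = R × output overshoot = 20 dB → input = -9 + 20 = 11 dBV.

11 dBV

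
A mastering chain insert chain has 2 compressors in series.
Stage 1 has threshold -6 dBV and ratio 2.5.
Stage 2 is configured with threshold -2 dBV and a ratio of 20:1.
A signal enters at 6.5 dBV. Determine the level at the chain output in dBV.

-1.95 dBV

Stage 1: 6.5 dBV is 12.5 dB over -6 dBV; at 2.5:1 that becomes 5 dB over, giving -1 dBV.
Stage 2: 1 dB above -2 dBV, reduced 20:1 to 0.05 dB above → -1.95 dBV.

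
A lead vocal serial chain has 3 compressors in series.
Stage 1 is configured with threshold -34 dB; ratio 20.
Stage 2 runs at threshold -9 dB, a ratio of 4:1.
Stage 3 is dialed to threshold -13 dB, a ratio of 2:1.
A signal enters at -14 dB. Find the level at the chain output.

-33 dB

Stage 1: overshoot 20 dB → 20/20 = 1 dB → -33 dB.
Stage 2: -33 dB is at or below the -9 dB threshold — no compression; output -33 dB.
Stage 3: -33 dB is at or below the -13 dB threshold — no compression; output -33 dB.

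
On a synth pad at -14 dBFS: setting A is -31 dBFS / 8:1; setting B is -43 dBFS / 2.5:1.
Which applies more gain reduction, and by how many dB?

A: 17 dB over, compressed to 2.125 dB over, so 14.875 dB of GR.
B: 29 dB over, compressed to 11.6 dB over, so 17.4 dB of GR.
Difference: 2.525 dB in favour of B.

B, by 2.525 dB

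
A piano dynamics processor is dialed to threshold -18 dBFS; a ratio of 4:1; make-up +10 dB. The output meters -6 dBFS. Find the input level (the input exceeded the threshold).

-10 dBFS

Before make-up, the level was -6 − 10 = -16 dBFS.
Post-compression overshoot = -16 − (-18) = 2 dB.
Before 4:1 compression the overshoot was 2 × 4 = 8 dB, so input = -18 + 8 = -10 dBFS.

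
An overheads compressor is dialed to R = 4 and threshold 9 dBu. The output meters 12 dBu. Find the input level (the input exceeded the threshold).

21 dBu

That's 3 dB above the 9 dBu threshold.
Before 4:1 compression the overshoot was 3 × 4 = 12 dB, so input = 9 + 12 = 21 dBu.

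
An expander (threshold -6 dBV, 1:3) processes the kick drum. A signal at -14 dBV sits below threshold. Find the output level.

Below threshold, a 1:3 expander applies gain = (3−1)×(T − x) of attenuation.
(3−1) × 8 = 16 dB, so output = -14 − 16 = -30 dBV.

-30 dBV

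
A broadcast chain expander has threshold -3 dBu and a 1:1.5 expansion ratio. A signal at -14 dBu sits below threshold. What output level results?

The input is 11 dB below the -3 dBu threshold.
A 1:1.5 expander multiplies undershoot by 1.5: 11 × 1.5 = 16.5 dB below threshold.
Output = -3 − 16.5 = -19.5 dBu.

-19.5 dBu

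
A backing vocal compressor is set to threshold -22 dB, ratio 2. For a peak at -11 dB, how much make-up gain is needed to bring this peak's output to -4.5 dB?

Without make-up, output = threshold + overshoot/2 = -22 + 5.5 = -16.5 dB.
Gap to target: 12 dB.

12 dB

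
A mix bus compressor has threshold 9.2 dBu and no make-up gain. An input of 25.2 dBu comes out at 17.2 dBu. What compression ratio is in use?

Input overshoot = 25.2 − 9.2 = 16 dB; output overshoot = 17.2 − 9.2 = 8 dB.
Ratio = 16 / 8 = 2.

2:1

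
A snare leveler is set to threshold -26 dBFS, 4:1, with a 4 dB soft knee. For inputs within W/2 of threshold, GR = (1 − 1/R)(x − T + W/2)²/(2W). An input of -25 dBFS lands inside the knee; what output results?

x − T + W/2 = -25 − (-26) + 2 = 3.
GR = (1 − 1/4) × 3² / 8 = 0.75 × 9 / 8 = 0.84375 dB.
Output = -25 − 0.84375 = -25.84375 dBFS.

-25.84375 dBFS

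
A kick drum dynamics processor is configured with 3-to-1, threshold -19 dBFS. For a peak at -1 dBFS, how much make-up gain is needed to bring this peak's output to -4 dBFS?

9 dB

Overshoot 18 dB → 18/3 = 6 dB after compression, so the compressed level is -19 + 6 = -13 dBFS.
Make-up = target − compressed = -4 − (-13) = 9 dB.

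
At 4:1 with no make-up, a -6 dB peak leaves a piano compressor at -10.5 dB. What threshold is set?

-12 dB

Input is 6 dB above T (since output overshoot × R = input overshoot: (-10.5 − T)·4 = -6 − T gives T = -12 dB).
Check: -12 + (-6 − (-12))/4 = -12 + 1.5 = -10.5 dB. ✓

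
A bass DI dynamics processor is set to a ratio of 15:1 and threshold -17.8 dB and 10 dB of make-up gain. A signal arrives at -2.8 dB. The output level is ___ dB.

-6.8 dB

The input is 15 dB above the -17.8 dB threshold.
At 15:1 the overshoot is divided by 15, leaving 1 dB above threshold.
That puts the output at -16.8 dB; make-up adds 10 dB, giving -6.8 dB.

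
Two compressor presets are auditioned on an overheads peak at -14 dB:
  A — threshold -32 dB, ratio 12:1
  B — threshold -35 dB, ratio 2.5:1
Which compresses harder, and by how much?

A: 18 dB over, compressed to 1.5 dB over, so 16.5 dB of GR.
B: 21 dB over, compressed to 8.4 dB over, so 12.6 dB of GR.
A reduces 3.9 dB more.

A, by 3.9 dB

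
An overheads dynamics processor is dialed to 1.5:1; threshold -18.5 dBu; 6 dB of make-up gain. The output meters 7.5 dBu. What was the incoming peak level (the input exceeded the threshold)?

Remove make-up: 7.5 − 6 = 1.5 dBu.
Post-compression overshoot = 1.5 − (-18.5) = 20 dB.
Input overshoot = R × output overshoot = 30 dB → input = -18.5 + 30 = 11.5 dBu.

11.5 dBu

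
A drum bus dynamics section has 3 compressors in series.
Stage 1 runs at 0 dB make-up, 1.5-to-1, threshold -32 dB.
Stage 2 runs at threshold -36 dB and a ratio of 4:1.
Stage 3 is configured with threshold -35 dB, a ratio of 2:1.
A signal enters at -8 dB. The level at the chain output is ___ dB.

Stage 1: 24 dB above -32 dB, reduced 1.5:1 to 16 dB above → -16 dB.
Stage 2: 20 dB above -36 dB, reduced 4:1 to 5 dB above → -31 dB.
Stage 3: overshoot 4 dB → 4/2 = 2 dB → -33 dB.

-33 dB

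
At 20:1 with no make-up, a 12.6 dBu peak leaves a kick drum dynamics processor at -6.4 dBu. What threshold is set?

-7.4 dBu

Let T be the threshold. Output overshoot = (input overshoot)/R, so -6.4 − T = (12.6 − T)/20.
20·(-6.4 − T) = 12.6 − T → 19·T = -128 − 12.6 = -140.6.
T = -140.6/19 = -7.4 dBu.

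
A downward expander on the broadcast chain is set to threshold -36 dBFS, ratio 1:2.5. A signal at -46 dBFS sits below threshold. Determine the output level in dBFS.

The input is 10 dB below the -36 dBFS threshold.
A 1:2.5 expander multiplies undershoot by 2.5: 10 × 2.5 = 25 dB below threshold.
Output = -36 − 25 = -61 dBFS.

-61 dBFS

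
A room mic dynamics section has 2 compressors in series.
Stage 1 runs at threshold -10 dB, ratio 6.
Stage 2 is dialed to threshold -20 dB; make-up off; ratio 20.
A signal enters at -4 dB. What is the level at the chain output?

-19.45 dB

Stage 1: 6 dB above -10 dB, reduced 6:1 to 1 dB above → -9 dB.
Stage 2: overshoot 11 dB → 11/20 = 0.55 dB → -19.45 dB.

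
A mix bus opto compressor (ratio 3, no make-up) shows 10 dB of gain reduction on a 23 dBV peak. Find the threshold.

Gain reduction = 23 − 13 = 10 dB; output overshoot = GR / (R − 1) = 10 / 2 = 5 dB.
Threshold = output − output overshoot = 13 − 5 = 8 dBV.

8 dBV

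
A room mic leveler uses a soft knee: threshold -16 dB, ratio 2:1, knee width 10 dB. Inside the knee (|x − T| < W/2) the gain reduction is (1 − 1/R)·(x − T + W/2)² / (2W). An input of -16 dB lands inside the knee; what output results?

x − T + W/2 = -16 − (-16) + 5 = 5.
GR = (1 − 1/2) × 5² / 20 = 0.5 × 25 / 20 = 0.625 dB.
Output = -16 − 0.625 = -16.625 dB.

-16.625 dB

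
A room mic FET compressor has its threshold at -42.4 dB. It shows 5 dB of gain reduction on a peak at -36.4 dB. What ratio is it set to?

6:1

Input overshoot = -36.4 − (-42.4) = 6 dB.
Output overshoot = 6 − 5 = 1 dB.
Ratio = input overshoot / output overshoot = 6 / 1 = 6.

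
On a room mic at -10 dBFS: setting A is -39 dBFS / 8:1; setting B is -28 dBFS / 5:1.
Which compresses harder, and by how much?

A: overshoot 29 dB → output overshoot 3.625 dB → GR 25.375 dB.
B: overshoot 18 dB → output overshoot 3.6 dB → GR 14.4 dB.
Difference: 10.975 dB in favour of A.

A, by 10.975 dB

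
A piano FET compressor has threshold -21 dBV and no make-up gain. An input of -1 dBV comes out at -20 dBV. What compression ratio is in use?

20:1

Input overshoot = -1 − (-21) = 20 dB; output overshoot = -20 − (-21) = 1 dB.
Ratio = 20 / 1 = 20.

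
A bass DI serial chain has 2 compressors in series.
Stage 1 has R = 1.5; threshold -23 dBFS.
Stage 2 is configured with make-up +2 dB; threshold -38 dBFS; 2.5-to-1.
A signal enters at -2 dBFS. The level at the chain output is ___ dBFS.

-24.4 dBFS

Stage 1: -2 dBFS is 21 dB over -23 dBFS; at 1.5:1 that becomes 14 dB over, giving -9 dBFS.
Stage 2: 29 dB above -38 dBFS, reduced 2.5:1 to 11.6 dB above → -26.4 dBFS; +2 dB make-up → -24.4 dBFS.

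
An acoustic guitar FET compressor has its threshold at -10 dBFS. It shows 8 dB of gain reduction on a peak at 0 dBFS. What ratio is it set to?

Input overshoot = 0 − (-10) = 10 dB.
Output overshoot = 10 − 8 = 2 dB.
Ratio = input overshoot / output overshoot = 10 / 2 = 5.

5:1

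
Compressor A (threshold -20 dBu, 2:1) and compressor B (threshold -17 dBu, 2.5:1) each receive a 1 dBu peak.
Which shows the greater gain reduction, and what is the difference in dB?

B, by 0.3 dB

A: GR = 21 − 21/2 = 10.5 dB.
B: GR = 18 − 18/2.5 = 10.8 dB.
Difference: 0.3 dB in favour of B.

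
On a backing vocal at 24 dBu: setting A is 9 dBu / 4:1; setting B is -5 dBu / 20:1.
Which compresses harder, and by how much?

A: GR = 15 − 15/4 = 11.25 dB.
B: GR = 29 − 29/20 = 27.55 dB.
B applies 16.3 dB more gain reduction.

B, by 16.3 dB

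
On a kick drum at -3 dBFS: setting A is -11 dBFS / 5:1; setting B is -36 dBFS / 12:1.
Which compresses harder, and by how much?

A: overshoot 8 dB → output overshoot 1.6 dB → GR 6.4 dB.
B: overshoot 33 dB → output overshoot 2.75 dB → GR 30.25 dB.
Difference: 23.85 dB in favour of B.

B, by 23.85 dB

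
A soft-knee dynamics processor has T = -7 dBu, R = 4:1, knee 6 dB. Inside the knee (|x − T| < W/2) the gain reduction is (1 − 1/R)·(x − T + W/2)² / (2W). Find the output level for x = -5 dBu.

-6.5625 dBu

x − T + W/2 = -5 − (-7) + 3 = 5.
GR = (1 − 1/4) × 5² / 12 = 0.75 × 25 / 12 = 1.5625 dB.
Output = -5 − 1.5625 = -6.5625 dBu.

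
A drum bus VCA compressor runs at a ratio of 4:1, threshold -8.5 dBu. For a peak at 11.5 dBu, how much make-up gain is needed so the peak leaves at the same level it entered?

15 dB

The peak compresses to -8.5 + 20/4 = -3.5 dBu.
To reach 11.5 dBu requires 11.5 − (-3.5) = 15 dB of make-up.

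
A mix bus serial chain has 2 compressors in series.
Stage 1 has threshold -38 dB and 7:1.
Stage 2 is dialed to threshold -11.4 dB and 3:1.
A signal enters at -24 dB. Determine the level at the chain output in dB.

-36 dB

Stage 1: -24 dB is 14 dB over -38 dB; at 7:1 that becomes 2 dB over, giving -36 dB.
Stage 2: -36 dB ≤ -11.4 dB, so stage 2 doesn't engage; output -36 dB.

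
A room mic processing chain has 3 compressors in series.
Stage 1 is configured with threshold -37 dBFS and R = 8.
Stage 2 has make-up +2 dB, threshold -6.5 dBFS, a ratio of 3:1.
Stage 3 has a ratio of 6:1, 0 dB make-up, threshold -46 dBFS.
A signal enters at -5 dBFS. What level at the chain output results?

-43.5 dBFS

Stage 1: -5 dBFS is 32 dB over -37 dBFS; at 8:1 that becomes 4 dB over, giving -33 dBFS.
Stage 2: -33 dBFS ≤ -6.5 dBFS, so stage 2 doesn't engage; make-up brings it to -31 dBFS.
Stage 3: 15 dB above -46 dBFS, reduced 6:1 to 2.5 dB above → -43.5 dBFS.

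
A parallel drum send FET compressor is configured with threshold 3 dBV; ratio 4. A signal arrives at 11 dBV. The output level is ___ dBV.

Overshoot: 11 − 3 = 8 dB.
4:1 compression reduces that to 8/4 = 2 dB over.
So the level is 3 + 2 = 5 dBV.

5 dBV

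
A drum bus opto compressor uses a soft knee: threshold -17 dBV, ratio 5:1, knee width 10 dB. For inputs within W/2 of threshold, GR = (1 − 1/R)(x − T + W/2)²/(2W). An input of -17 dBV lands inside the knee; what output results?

x − T + W/2 = -17 − (-17) + 5 = 5.
GR = (1 − 1/5) × 5² / 20 = 0.8 × 25 / 20 = 1 dB.
Output = -17 − 1 = -18 dBV.

-18 dBV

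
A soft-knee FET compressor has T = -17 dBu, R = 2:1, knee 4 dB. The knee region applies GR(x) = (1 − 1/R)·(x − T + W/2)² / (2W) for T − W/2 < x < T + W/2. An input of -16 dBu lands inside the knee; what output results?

x − T + W/2 = -16 − (-17) + 2 = 3.
GR = (1 − 1/2) × 3² / 8 = 0.5 × 9 / 8 = 0.5625 dB.
Output = -16 − 0.5625 = -16.5625 dBu.

-16.5625 dBu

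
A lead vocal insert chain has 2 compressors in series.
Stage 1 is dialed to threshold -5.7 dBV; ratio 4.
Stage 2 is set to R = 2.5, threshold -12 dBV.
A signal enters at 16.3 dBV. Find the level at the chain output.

-7.28 dBV

Stage 1: 16.3 dBV is 22 dB over -5.7 dBV; at 4:1 that becomes 5.5 dB over, giving -0.2 dBV.
Stage 2: overshoot 11.8 dB → 11.8/2.5 = 4.72 dB → -7.28 dBV.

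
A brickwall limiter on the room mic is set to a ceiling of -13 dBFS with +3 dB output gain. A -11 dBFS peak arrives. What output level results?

-10 dBFS

A brickwall limiter is an ∞:1 compressor: any input above the ceiling is clamped to -13 dBFS.
Output gain then adds 3 dB: -13 + 3 = -10 dBFS.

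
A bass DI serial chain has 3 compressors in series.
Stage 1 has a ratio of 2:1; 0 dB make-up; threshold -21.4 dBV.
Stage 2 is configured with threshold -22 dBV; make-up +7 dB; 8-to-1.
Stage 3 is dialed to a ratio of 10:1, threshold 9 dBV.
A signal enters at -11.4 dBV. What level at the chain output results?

-14.3 dBV

Stage 1: 10 dB above -21.4 dBV, reduced 2:1 to 5 dB above → -16.4 dBV.
Stage 2: overshoot 5.6 dB → 5.6/8 = 0.7 dB → -21.3 dBV; +7 dB make-up → -14.3 dBV.
Stage 3: below threshold (-14.3 ≤ 9); passes unchanged; output -14.3 dBV.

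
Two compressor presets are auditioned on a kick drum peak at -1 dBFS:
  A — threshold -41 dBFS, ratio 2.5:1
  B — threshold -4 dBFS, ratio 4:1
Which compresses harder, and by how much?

A: 40 dB over, compressed to 16 dB over, so 24 dB of GR.
B: 3 dB over, compressed to 0.75 dB over, so 2.25 dB of GR.
A reduces 21.75 dB more.

A, by 21.75 dB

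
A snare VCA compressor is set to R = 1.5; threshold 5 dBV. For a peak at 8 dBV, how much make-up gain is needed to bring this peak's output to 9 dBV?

Overshoot 3 dB → 3/1.5 = 2 dB after compression, so the compressed level is 5 + 2 = 7 dBV.
Make-up = target − compressed = 9 − 7 = 2 dB.

2 dB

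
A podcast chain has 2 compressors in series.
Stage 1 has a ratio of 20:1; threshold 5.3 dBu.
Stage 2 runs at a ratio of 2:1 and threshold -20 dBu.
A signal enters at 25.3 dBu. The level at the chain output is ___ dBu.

-6.85 dBu

Stage 1: 20 dB above 5.3 dBu, reduced 20:1 to 1 dB above → 6.3 dBu.
Stage 2: 26.3 dB above -20 dBu, reduced 2:1 to 13.15 dB above → -6.85 dBu.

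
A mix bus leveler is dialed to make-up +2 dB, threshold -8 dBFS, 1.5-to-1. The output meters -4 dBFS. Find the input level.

-5 dBFS

Remove make-up: -4 − 2 = -6 dBFS.
Post-compression overshoot = -6 − (-8) = 2 dB.
Undo the ratio: input overshoot = 2 × 1.5 = 3 dB, giving input = -5 dBFS.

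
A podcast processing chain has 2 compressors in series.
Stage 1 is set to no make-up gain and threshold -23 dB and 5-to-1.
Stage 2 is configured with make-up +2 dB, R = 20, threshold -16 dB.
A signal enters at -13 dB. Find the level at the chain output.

-19 dB

Stage 1: overshoot 10 dB → 10/5 = 2 dB → -21 dB.
Stage 2: -21 dB ≤ -16 dB, so stage 2 doesn't engage; make-up brings it to -19 dB.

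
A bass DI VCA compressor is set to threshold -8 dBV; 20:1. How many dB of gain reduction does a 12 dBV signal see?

19 dB

Overshoot = 12 − (-8) = 20 dB.
A 20:1 ratio leaves 1 dB of that excess.
So the signal is attenuated by 20 − 1 = 19 dB.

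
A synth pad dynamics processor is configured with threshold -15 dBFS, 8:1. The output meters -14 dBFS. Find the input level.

Post-compression overshoot = -14 − (-15) = 1 dB.
Undo the ratio: input overshoot = 1 × 8 = 8 dB, giving input = -7 dBFS.

-7 dBFS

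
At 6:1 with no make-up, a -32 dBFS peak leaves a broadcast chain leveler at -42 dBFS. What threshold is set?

Let T be the threshold. Output overshoot = (input overshoot)/R, so -42 − T = (-32 − T)/6.
6·(-42 − T) = -32 − T → 5·T = -252 − (-32) = -220.
T = -220/5 = -44 dBFS.

-44 dBFS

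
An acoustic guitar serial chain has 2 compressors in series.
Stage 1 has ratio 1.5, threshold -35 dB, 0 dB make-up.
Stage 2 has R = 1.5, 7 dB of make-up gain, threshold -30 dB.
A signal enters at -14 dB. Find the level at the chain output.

Stage 1: 21 dB above -35 dB, reduced 1.5:1 to 14 dB above → -21 dB.
Stage 2: overshoot 9 dB → 9/1.5 = 6 dB → -24 dB; +7 dB make-up → -17 dB.

-17 dB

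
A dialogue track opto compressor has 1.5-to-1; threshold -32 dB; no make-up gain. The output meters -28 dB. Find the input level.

-26 dB

The compressed level sits -28 − (-32) = 4 dB over threshold.
Undo the ratio: input overshoot = 4 × 1.5 = 6 dB, giving input = -26 dB.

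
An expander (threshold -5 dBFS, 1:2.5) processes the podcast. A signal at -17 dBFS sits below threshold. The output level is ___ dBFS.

The input is 12 dB below the -5 dBFS threshold.
A 1:2.5 expander multiplies undershoot by 2.5: 12 × 2.5 = 30 dB below threshold.
Output = -5 − 30 = -35 dBFS.

-35 dBFS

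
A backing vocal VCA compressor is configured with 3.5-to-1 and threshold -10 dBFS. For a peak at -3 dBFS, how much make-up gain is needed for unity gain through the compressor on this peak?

Overshoot 7 dB → 7/3.5 = 2 dB after compression, so the compressed level is -10 + 2 = -8 dBFS.
Make-up = target − compressed = -3 − (-8) = 5 dB.

5 dB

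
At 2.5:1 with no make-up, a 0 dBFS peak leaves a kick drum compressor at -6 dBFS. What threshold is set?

Let T be the threshold. Output overshoot = (input overshoot)/R, so -6 − T = (0 − T)/2.5.
2.5·(-6 − T) = 0 − T → 1.5·T = -15 − 0 = -15.
T = -15/1.5 = -10 dBFS.

-10 dBFS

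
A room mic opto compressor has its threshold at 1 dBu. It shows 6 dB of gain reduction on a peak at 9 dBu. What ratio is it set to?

Input overshoot = 9 − 1 = 8 dB.
Output overshoot = 8 − 6 = 2 dB.
Ratio = input overshoot / output overshoot = 8 / 2 = 4.

4:1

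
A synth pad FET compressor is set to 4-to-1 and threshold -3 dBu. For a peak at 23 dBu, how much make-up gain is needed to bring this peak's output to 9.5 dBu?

6 dB

The peak compresses to -3 + 26/4 = 3.5 dBu.
To reach 9.5 dBu requires 9.5 − 3.5 = 6 dB of make-up.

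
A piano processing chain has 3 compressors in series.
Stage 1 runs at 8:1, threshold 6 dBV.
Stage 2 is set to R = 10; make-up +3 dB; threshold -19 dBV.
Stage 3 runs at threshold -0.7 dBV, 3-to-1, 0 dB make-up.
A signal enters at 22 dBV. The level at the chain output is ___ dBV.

-13.3 dBV

Stage 1: 22 dBV is 16 dB over 6 dBV; at 8:1 that becomes 2 dB over, giving 8 dBV.
Stage 2: overshoot 27 dB → 27/10 = 2.7 dB → -16.3 dBV; +3 dB make-up → -13.3 dBV.
Stage 3: -13.3 dBV ≤ -0.7 dBV, so stage 3 doesn't engage; output -13.3 dBV.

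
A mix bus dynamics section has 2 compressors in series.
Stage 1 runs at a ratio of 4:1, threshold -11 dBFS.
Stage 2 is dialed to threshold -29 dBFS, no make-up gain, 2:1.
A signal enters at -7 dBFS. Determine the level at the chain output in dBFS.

-19.5 dBFS

Stage 1: overshoot 4 dB → 4/4 = 1 dB → -10 dBFS.
Stage 2: 19 dB above -29 dBFS, reduced 2:1 to 9.5 dB above → -19.5 dBFS.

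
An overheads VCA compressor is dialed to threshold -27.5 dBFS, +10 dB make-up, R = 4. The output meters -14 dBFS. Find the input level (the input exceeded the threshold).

Before make-up, the level was -14 − 10 = -24 dBFS.
The compressed level sits -24 − (-27.5) = 3.5 dB over threshold.
Input overshoot = R × output overshoot = 14 dB → input = -27.5 + 14 = -13.5 dBFS.

-13.5 dBFS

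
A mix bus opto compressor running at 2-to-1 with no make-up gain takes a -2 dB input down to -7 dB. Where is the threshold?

-12 dB

Input is 10 dB above T (since output overshoot × R = input overshoot: (-7 − T)·2 = -2 − T gives T = -12 dB).
Check: -12 + (-2 − (-12))/2 = -12 + 5 = -7 dB. ✓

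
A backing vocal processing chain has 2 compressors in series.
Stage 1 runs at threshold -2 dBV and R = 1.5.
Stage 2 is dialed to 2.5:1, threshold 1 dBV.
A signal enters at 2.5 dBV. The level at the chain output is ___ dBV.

1 dBV

Stage 1: 4.5 dB above -2 dBV, reduced 1.5:1 to 3 dB above → 1 dBV.
Stage 2: 1 dBV is at or below the 1 dBV threshold — no compression; output 1 dBV.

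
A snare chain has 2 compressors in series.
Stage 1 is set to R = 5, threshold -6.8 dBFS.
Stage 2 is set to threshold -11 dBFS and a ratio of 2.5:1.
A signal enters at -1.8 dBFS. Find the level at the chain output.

-8.92 dBFS

Stage 1: overshoot 5 dB → 5/5 = 1 dB → -5.8 dBFS.
Stage 2: -5.8 dBFS is 5.2 dB over -11 dBFS; at 2.5:1 that becomes 2.08 dB over, giving -8.92 dBFS.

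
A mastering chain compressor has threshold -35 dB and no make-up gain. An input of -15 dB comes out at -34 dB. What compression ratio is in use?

20:1

Input overshoot = -15 − (-35) = 20 dB; output overshoot = -34 − (-35) = 1 dB.
Ratio = 20 / 1 = 20.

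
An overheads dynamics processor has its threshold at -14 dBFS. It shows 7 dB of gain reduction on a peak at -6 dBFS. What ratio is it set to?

8:1

Input overshoot = -6 − (-14) = 8 dB.
Output overshoot = 8 − 7 = 1 dB.
Ratio = input overshoot / output overshoot = 8 / 1 = 8.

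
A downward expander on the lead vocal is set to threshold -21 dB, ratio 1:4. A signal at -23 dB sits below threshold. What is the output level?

-29 dB

Undershoot = (-21) − (-23) = 2 dB.
At 1:4, that expands to 8 dB under threshold.
Output = -21 − 8 = -29 dB.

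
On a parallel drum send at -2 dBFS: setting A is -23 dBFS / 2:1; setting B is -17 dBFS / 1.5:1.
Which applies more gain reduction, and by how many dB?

A, by 5.5 dB

A: GR = 21 − 21/2 = 10.5 dB.
B: GR = 15 − 15/1.5 = 5 dB.
A applies 5.5 dB more gain reduction.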